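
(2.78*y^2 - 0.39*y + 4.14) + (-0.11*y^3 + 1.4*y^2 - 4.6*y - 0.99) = -0.11*y^3 + 4.18*y^2 - 4.99*y + 3.15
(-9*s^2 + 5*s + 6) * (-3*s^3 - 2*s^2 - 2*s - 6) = 27*s^5 + 3*s^4 - 10*s^3 + 32*s^2 - 42*s - 36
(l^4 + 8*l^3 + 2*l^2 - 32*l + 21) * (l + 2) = l^5 + 10*l^4 + 18*l^3 - 28*l^2 - 43*l + 42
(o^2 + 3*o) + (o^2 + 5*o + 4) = 2*o^2 + 8*o + 4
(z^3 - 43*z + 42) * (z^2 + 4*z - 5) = z^5 + 4*z^4 - 48*z^3 - 130*z^2 + 383*z - 210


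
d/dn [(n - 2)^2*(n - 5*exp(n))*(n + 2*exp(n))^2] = (n - 2)*(n + 2*exp(n))*((1 - 5*exp(n))*(n - 2)*(n + 2*exp(n)) + 2*(n - 2)*(n - 5*exp(n))*(2*exp(n) + 1) + 2*(n - 5*exp(n))*(n + 2*exp(n)))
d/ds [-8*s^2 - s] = -16*s - 1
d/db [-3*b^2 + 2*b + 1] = 2 - 6*b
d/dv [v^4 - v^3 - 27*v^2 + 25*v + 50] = 4*v^3 - 3*v^2 - 54*v + 25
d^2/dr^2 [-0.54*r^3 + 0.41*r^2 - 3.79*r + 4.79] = 0.82 - 3.24*r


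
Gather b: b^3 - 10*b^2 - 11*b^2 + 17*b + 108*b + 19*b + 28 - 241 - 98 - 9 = b^3 - 21*b^2 + 144*b - 320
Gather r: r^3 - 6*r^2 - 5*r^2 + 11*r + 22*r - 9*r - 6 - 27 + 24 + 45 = r^3 - 11*r^2 + 24*r + 36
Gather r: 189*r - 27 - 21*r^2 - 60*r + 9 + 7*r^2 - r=-14*r^2 + 128*r - 18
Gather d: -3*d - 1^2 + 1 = -3*d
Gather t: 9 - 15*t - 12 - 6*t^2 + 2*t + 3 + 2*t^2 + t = -4*t^2 - 12*t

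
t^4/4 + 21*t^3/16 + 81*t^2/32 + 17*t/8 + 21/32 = (t/4 + 1/4)*(t + 1)*(t + 3/2)*(t + 7/4)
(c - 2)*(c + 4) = c^2 + 2*c - 8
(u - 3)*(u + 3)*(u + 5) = u^3 + 5*u^2 - 9*u - 45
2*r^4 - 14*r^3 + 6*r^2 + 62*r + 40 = (r - 5)*(r - 4)*(sqrt(2)*r + sqrt(2))^2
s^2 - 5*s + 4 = (s - 4)*(s - 1)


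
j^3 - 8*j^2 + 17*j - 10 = (j - 5)*(j - 2)*(j - 1)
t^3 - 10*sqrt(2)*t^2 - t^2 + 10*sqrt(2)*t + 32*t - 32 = (t - 1)*(t - 8*sqrt(2))*(t - 2*sqrt(2))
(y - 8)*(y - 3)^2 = y^3 - 14*y^2 + 57*y - 72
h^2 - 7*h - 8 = (h - 8)*(h + 1)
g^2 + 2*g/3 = g*(g + 2/3)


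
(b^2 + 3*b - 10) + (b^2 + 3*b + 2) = 2*b^2 + 6*b - 8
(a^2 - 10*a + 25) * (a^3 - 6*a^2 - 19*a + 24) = a^5 - 16*a^4 + 66*a^3 + 64*a^2 - 715*a + 600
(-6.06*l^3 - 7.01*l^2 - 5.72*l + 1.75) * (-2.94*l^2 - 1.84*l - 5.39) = 17.8164*l^5 + 31.7598*l^4 + 62.3786*l^3 + 43.1637*l^2 + 27.6108*l - 9.4325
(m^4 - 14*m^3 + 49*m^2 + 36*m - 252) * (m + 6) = m^5 - 8*m^4 - 35*m^3 + 330*m^2 - 36*m - 1512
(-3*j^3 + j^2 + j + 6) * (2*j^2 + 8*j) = -6*j^5 - 22*j^4 + 10*j^3 + 20*j^2 + 48*j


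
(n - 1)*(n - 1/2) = n^2 - 3*n/2 + 1/2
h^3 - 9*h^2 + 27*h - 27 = (h - 3)^3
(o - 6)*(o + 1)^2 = o^3 - 4*o^2 - 11*o - 6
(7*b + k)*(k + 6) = 7*b*k + 42*b + k^2 + 6*k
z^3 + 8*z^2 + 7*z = z*(z + 1)*(z + 7)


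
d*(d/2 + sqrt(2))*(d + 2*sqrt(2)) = d^3/2 + 2*sqrt(2)*d^2 + 4*d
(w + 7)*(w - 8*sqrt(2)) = w^2 - 8*sqrt(2)*w + 7*w - 56*sqrt(2)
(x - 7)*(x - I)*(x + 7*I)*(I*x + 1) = I*x^4 - 5*x^3 - 7*I*x^3 + 35*x^2 + 13*I*x^2 + 7*x - 91*I*x - 49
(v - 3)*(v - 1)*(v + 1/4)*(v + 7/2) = v^4 - v^3/4 - 89*v^2/8 + 31*v/4 + 21/8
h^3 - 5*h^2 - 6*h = h*(h - 6)*(h + 1)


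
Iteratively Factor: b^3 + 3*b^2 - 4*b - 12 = (b - 2)*(b^2 + 5*b + 6) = (b - 2)*(b + 3)*(b + 2)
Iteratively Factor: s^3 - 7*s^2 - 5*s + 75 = (s - 5)*(s^2 - 2*s - 15) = (s - 5)*(s + 3)*(s - 5)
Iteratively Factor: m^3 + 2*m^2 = (m)*(m^2 + 2*m) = m*(m + 2)*(m)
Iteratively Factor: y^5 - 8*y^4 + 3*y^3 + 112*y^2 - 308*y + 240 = (y - 3)*(y^4 - 5*y^3 - 12*y^2 + 76*y - 80) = (y - 3)*(y - 2)*(y^3 - 3*y^2 - 18*y + 40) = (y - 3)*(y - 2)*(y + 4)*(y^2 - 7*y + 10) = (y - 3)*(y - 2)^2*(y + 4)*(y - 5)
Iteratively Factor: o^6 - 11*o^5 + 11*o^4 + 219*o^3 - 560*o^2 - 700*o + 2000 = (o + 2)*(o^5 - 13*o^4 + 37*o^3 + 145*o^2 - 850*o + 1000) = (o - 5)*(o + 2)*(o^4 - 8*o^3 - 3*o^2 + 130*o - 200) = (o - 5)*(o - 2)*(o + 2)*(o^3 - 6*o^2 - 15*o + 100) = (o - 5)^2*(o - 2)*(o + 2)*(o^2 - o - 20) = (o - 5)^2*(o - 2)*(o + 2)*(o + 4)*(o - 5)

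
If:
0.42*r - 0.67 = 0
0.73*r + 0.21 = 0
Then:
No Solution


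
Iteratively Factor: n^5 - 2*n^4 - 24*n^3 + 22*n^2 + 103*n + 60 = (n - 5)*(n^4 + 3*n^3 - 9*n^2 - 23*n - 12) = (n - 5)*(n + 1)*(n^3 + 2*n^2 - 11*n - 12) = (n - 5)*(n + 1)^2*(n^2 + n - 12) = (n - 5)*(n + 1)^2*(n + 4)*(n - 3)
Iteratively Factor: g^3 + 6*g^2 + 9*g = (g + 3)*(g^2 + 3*g) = (g + 3)^2*(g)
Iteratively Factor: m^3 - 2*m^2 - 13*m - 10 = (m + 2)*(m^2 - 4*m - 5) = (m + 1)*(m + 2)*(m - 5)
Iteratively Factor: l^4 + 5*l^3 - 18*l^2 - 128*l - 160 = (l + 2)*(l^3 + 3*l^2 - 24*l - 80) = (l - 5)*(l + 2)*(l^2 + 8*l + 16) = (l - 5)*(l + 2)*(l + 4)*(l + 4)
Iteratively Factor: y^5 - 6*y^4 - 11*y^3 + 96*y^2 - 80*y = (y - 5)*(y^4 - y^3 - 16*y^2 + 16*y) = (y - 5)*(y - 1)*(y^3 - 16*y) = (y - 5)*(y - 4)*(y - 1)*(y^2 + 4*y) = y*(y - 5)*(y - 4)*(y - 1)*(y + 4)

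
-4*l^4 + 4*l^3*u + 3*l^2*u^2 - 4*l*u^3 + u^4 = (-2*l + u)^2*(-l + u)*(l + u)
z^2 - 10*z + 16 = (z - 8)*(z - 2)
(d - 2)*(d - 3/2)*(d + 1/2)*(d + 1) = d^4 - 2*d^3 - 7*d^2/4 + 11*d/4 + 3/2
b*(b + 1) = b^2 + b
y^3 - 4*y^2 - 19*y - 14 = (y - 7)*(y + 1)*(y + 2)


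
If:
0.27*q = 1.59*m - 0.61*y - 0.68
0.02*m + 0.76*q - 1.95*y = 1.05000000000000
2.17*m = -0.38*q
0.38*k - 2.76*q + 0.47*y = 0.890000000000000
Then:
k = -0.03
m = 0.08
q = -0.45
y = -0.71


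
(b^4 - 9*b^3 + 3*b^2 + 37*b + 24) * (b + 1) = b^5 - 8*b^4 - 6*b^3 + 40*b^2 + 61*b + 24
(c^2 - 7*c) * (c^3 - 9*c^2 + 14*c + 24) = c^5 - 16*c^4 + 77*c^3 - 74*c^2 - 168*c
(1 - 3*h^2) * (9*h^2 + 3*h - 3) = -27*h^4 - 9*h^3 + 18*h^2 + 3*h - 3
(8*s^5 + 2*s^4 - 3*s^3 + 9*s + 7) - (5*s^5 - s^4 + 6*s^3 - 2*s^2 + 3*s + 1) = 3*s^5 + 3*s^4 - 9*s^3 + 2*s^2 + 6*s + 6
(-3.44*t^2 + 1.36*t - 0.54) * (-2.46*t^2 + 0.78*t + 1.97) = 8.4624*t^4 - 6.0288*t^3 - 4.3876*t^2 + 2.258*t - 1.0638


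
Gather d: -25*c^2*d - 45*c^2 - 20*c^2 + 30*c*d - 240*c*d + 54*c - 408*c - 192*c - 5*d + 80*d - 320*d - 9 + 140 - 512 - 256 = -65*c^2 - 546*c + d*(-25*c^2 - 210*c - 245) - 637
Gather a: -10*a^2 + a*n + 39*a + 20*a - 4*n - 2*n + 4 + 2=-10*a^2 + a*(n + 59) - 6*n + 6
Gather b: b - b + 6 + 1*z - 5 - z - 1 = 0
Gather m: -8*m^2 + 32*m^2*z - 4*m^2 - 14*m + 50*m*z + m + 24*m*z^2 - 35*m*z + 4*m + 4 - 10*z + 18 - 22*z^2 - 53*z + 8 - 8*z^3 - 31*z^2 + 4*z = m^2*(32*z - 12) + m*(24*z^2 + 15*z - 9) - 8*z^3 - 53*z^2 - 59*z + 30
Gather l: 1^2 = 1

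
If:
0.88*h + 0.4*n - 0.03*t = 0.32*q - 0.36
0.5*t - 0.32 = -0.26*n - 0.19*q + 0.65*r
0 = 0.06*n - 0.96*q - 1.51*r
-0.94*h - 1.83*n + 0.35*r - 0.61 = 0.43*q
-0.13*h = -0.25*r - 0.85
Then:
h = 2.00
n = -2.65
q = 3.55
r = -2.36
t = -2.40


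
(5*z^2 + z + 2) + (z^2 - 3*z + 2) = 6*z^2 - 2*z + 4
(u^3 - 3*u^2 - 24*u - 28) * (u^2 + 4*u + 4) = u^5 + u^4 - 32*u^3 - 136*u^2 - 208*u - 112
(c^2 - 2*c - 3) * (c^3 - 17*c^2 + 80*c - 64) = c^5 - 19*c^4 + 111*c^3 - 173*c^2 - 112*c + 192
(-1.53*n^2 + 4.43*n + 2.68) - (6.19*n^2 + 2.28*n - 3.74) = -7.72*n^2 + 2.15*n + 6.42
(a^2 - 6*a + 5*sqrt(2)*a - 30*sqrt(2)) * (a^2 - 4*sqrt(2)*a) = a^4 - 6*a^3 + sqrt(2)*a^3 - 40*a^2 - 6*sqrt(2)*a^2 + 240*a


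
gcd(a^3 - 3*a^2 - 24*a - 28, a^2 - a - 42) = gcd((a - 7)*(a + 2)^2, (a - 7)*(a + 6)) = a - 7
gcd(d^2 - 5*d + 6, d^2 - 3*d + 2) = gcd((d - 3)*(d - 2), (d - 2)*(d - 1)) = d - 2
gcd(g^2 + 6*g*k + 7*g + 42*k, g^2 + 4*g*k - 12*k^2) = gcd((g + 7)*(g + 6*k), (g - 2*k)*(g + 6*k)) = g + 6*k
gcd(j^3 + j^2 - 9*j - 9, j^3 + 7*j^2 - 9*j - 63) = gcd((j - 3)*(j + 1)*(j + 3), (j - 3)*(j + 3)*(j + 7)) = j^2 - 9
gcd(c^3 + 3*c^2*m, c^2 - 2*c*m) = c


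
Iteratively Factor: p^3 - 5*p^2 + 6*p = (p)*(p^2 - 5*p + 6) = p*(p - 2)*(p - 3)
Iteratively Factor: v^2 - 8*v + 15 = (v - 3)*(v - 5)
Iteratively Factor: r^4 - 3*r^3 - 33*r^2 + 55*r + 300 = (r - 5)*(r^3 + 2*r^2 - 23*r - 60) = (r - 5)*(r + 4)*(r^2 - 2*r - 15) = (r - 5)*(r + 3)*(r + 4)*(r - 5)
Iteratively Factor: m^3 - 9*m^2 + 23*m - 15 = (m - 1)*(m^2 - 8*m + 15) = (m - 5)*(m - 1)*(m - 3)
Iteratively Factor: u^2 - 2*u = (u)*(u - 2)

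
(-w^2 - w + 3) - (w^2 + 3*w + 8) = -2*w^2 - 4*w - 5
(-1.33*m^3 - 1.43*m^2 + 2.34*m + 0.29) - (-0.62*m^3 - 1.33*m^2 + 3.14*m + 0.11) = -0.71*m^3 - 0.0999999999999999*m^2 - 0.8*m + 0.18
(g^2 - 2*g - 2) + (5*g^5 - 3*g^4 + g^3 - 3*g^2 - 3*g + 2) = 5*g^5 - 3*g^4 + g^3 - 2*g^2 - 5*g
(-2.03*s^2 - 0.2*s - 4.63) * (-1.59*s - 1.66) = 3.2277*s^3 + 3.6878*s^2 + 7.6937*s + 7.6858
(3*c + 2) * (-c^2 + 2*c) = -3*c^3 + 4*c^2 + 4*c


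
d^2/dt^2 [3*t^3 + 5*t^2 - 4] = 18*t + 10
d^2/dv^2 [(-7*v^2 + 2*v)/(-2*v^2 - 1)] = 2*(-8*v^3 - 42*v^2 + 12*v + 7)/(8*v^6 + 12*v^4 + 6*v^2 + 1)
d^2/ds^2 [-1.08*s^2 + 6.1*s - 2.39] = -2.16000000000000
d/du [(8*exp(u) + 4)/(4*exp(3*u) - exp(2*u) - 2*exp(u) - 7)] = 8*((2*exp(u) + 1)*(-6*exp(2*u) + exp(u) + 1) + 4*exp(3*u) - exp(2*u) - 2*exp(u) - 7)*exp(u)/(-4*exp(3*u) + exp(2*u) + 2*exp(u) + 7)^2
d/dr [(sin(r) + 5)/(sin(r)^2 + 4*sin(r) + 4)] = -(sin(r) + 8)*cos(r)/(sin(r) + 2)^3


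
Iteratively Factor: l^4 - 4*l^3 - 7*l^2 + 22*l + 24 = (l - 3)*(l^3 - l^2 - 10*l - 8) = (l - 3)*(l + 2)*(l^2 - 3*l - 4) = (l - 3)*(l + 1)*(l + 2)*(l - 4)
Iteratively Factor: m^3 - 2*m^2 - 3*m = (m)*(m^2 - 2*m - 3) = m*(m + 1)*(m - 3)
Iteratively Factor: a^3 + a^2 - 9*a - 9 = (a + 1)*(a^2 - 9) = (a + 1)*(a + 3)*(a - 3)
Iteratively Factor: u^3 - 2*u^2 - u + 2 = (u - 1)*(u^2 - u - 2) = (u - 2)*(u - 1)*(u + 1)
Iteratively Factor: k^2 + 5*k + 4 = (k + 1)*(k + 4)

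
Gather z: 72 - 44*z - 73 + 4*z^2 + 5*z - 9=4*z^2 - 39*z - 10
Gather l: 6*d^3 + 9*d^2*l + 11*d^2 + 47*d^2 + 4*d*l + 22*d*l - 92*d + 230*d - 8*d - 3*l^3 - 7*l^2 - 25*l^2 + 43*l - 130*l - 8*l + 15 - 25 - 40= 6*d^3 + 58*d^2 + 130*d - 3*l^3 - 32*l^2 + l*(9*d^2 + 26*d - 95) - 50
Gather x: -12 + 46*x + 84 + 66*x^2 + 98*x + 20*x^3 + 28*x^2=20*x^3 + 94*x^2 + 144*x + 72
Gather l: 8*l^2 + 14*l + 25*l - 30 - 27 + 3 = 8*l^2 + 39*l - 54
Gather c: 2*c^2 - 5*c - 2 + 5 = 2*c^2 - 5*c + 3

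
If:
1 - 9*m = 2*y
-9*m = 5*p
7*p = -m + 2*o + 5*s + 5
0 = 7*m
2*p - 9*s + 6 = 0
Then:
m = 0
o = -25/6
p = 0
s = 2/3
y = 1/2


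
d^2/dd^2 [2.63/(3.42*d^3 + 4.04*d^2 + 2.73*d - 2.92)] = (-(53.9676*d + 21.2504)*(3.42*d^3 + 4.04*d^2 + 2.73*d - 2.92) + 2.63*(10.26*d^2 + 8.08*d + 2.73)*(20.52*d^2 + 16.16*d + 5.46))/(3.42*d^3 + 4.04*d^2 + 2.73*d - 2.92)^3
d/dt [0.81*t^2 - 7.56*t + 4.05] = 1.62*t - 7.56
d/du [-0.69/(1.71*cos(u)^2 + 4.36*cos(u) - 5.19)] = -(2.3598*cos(u) + 3.0084)*sin(u)/(1.71*cos(u)^2 + 4.36*cos(u) - 5.19)^2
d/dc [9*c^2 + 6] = 18*c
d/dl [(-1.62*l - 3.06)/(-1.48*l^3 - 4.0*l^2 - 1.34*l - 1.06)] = (2.3976*l^3 + 6.48*l^2 + 2.1708*l - (1.62*l + 3.06)*(4.44*l^2 + 8.0*l + 1.34) + 1.7172)/(1.48*l^3 + 4.0*l^2 + 1.34*l + 1.06)^2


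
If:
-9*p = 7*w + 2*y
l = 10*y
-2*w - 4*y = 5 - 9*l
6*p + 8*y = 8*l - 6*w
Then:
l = -25/12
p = 215/24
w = -275/24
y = -5/24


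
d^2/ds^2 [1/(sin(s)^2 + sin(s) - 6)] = (-4*sin(s)^4 - 3*sin(s)^3 - 19*sin(s)^2 + 14)/(sin(s)^2 + sin(s) - 6)^3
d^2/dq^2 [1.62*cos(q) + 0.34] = -1.62*cos(q)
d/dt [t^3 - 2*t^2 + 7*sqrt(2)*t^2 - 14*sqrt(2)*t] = 3*t^2 - 4*t + 14*sqrt(2)*t - 14*sqrt(2)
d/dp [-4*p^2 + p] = 1 - 8*p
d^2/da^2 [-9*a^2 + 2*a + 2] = -18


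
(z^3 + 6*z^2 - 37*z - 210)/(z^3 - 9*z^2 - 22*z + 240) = (z + 7)/(z - 8)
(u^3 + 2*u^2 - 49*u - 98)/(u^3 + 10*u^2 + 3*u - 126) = (u^2 - 5*u - 14)/(u^2 + 3*u - 18)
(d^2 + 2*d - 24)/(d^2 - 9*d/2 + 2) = 2*(d + 6)/(2*d - 1)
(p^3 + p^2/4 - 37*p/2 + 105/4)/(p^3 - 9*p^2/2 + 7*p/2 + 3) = (4*p^2 + 13*p - 35)/(2*(2*p^2 - 3*p - 2))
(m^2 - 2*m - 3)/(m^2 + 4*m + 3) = (m - 3)/(m + 3)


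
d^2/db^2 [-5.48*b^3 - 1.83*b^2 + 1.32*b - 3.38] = -32.88*b - 3.66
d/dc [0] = 0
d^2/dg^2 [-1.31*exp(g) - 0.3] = -1.31*exp(g)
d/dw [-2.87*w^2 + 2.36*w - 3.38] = 2.36 - 5.74*w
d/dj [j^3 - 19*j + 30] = 3*j^2 - 19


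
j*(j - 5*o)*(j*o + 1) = j^3*o - 5*j^2*o^2 + j^2 - 5*j*o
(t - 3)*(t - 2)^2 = t^3 - 7*t^2 + 16*t - 12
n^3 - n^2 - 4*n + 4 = (n - 2)*(n - 1)*(n + 2)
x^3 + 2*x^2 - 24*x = x*(x - 4)*(x + 6)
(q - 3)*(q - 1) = q^2 - 4*q + 3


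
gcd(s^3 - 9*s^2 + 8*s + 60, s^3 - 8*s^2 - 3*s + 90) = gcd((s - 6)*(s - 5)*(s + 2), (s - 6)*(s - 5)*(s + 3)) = s^2 - 11*s + 30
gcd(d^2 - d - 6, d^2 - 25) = 1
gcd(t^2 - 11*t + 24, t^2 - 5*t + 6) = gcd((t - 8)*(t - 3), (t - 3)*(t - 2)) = t - 3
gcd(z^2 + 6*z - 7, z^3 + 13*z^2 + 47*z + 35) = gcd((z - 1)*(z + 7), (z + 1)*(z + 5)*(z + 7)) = z + 7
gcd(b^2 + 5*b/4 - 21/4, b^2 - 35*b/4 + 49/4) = b - 7/4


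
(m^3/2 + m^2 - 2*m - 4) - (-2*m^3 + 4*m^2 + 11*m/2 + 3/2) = 5*m^3/2 - 3*m^2 - 15*m/2 - 11/2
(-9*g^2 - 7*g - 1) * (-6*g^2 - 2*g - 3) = 54*g^4 + 60*g^3 + 47*g^2 + 23*g + 3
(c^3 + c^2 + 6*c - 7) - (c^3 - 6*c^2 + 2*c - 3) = 7*c^2 + 4*c - 4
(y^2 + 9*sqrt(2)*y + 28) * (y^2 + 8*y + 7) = y^4 + 8*y^3 + 9*sqrt(2)*y^3 + 35*y^2 + 72*sqrt(2)*y^2 + 63*sqrt(2)*y + 224*y + 196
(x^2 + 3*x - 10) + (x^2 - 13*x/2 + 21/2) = 2*x^2 - 7*x/2 + 1/2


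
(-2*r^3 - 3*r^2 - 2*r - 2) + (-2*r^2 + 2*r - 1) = -2*r^3 - 5*r^2 - 3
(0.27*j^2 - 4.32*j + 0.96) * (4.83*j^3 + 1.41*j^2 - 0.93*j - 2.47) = 1.3041*j^5 - 20.4849*j^4 - 1.7055*j^3 + 4.7043*j^2 + 9.7776*j - 2.3712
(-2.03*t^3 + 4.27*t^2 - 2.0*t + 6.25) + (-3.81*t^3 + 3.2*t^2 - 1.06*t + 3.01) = -5.84*t^3 + 7.47*t^2 - 3.06*t + 9.26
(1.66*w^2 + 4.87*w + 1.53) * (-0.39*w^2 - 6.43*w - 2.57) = -0.6474*w^4 - 12.5731*w^3 - 36.177*w^2 - 22.3538*w - 3.9321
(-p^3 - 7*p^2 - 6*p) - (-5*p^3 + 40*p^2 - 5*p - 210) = 4*p^3 - 47*p^2 - p + 210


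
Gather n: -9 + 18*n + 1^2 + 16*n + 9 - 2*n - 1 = 32*n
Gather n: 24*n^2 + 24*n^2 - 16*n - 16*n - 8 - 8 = 48*n^2 - 32*n - 16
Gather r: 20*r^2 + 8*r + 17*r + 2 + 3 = 20*r^2 + 25*r + 5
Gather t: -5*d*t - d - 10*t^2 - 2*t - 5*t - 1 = -d - 10*t^2 + t*(-5*d - 7) - 1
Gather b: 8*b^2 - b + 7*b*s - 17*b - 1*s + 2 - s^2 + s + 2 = 8*b^2 + b*(7*s - 18) - s^2 + 4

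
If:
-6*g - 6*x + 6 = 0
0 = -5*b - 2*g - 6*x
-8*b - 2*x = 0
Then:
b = 2/11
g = 19/11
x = -8/11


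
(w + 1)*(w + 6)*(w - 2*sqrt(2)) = w^3 - 2*sqrt(2)*w^2 + 7*w^2 - 14*sqrt(2)*w + 6*w - 12*sqrt(2)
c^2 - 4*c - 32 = (c - 8)*(c + 4)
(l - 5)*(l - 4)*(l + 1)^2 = l^4 - 7*l^3 + 3*l^2 + 31*l + 20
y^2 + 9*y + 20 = (y + 4)*(y + 5)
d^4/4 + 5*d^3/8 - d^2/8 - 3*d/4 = d*(d/4 + 1/2)*(d - 1)*(d + 3/2)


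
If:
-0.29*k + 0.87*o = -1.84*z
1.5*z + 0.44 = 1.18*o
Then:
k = 10.1583869082408*z + 1.11864406779661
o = 1.27118644067797*z + 0.372881355932203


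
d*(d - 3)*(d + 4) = d^3 + d^2 - 12*d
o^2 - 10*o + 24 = (o - 6)*(o - 4)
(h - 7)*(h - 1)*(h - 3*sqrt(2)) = h^3 - 8*h^2 - 3*sqrt(2)*h^2 + 7*h + 24*sqrt(2)*h - 21*sqrt(2)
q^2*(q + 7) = q^3 + 7*q^2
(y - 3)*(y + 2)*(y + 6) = y^3 + 5*y^2 - 12*y - 36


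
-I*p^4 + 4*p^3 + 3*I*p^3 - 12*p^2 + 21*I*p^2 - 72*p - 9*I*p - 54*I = (p - 6)*(p + 3)*(p + 3*I)*(-I*p + 1)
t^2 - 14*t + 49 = (t - 7)^2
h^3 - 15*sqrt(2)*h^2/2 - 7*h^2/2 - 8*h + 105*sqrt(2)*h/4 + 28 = (h - 7/2)*(h - 8*sqrt(2))*(h + sqrt(2)/2)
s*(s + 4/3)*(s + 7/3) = s^3 + 11*s^2/3 + 28*s/9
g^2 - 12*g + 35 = (g - 7)*(g - 5)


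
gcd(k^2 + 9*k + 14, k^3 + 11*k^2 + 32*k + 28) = k^2 + 9*k + 14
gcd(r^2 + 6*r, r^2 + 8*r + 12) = r + 6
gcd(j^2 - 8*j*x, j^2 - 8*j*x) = -j^2 + 8*j*x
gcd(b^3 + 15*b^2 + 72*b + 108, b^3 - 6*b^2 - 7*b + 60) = b + 3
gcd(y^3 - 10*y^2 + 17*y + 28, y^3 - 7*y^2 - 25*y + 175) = y - 7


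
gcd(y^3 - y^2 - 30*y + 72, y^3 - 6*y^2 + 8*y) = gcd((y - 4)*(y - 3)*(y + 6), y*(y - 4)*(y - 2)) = y - 4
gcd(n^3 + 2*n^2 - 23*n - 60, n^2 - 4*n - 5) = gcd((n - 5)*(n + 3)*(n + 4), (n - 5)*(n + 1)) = n - 5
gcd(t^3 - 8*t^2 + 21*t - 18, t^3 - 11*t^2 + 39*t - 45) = t^2 - 6*t + 9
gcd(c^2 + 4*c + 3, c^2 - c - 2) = c + 1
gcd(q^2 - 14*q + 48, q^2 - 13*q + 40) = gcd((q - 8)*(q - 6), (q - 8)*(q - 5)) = q - 8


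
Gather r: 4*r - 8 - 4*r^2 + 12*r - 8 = -4*r^2 + 16*r - 16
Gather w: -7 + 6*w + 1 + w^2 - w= w^2 + 5*w - 6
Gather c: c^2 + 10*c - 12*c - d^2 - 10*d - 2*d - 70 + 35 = c^2 - 2*c - d^2 - 12*d - 35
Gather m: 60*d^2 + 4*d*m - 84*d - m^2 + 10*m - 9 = 60*d^2 - 84*d - m^2 + m*(4*d + 10) - 9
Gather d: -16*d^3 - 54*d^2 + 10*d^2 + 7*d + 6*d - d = -16*d^3 - 44*d^2 + 12*d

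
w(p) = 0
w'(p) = 0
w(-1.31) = 0.00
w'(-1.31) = 0.00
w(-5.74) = 0.00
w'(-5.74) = 0.00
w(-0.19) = 0.00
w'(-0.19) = 0.00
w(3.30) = 0.00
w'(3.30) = 0.00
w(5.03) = 0.00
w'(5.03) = 0.00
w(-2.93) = 0.00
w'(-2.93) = 0.00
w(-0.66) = 0.00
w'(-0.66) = 0.00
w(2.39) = 0.00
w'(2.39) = 0.00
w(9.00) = 0.00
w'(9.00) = 0.00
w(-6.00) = 0.00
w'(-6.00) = 0.00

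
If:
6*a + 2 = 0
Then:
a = -1/3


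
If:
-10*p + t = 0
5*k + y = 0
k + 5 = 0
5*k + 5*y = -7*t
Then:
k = -5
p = -10/7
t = -100/7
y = 25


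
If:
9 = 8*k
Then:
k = 9/8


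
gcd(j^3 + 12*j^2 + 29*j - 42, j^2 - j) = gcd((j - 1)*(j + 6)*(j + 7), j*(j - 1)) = j - 1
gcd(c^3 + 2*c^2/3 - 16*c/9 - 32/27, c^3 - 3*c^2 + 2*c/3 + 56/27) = c^2 - 2*c/3 - 8/9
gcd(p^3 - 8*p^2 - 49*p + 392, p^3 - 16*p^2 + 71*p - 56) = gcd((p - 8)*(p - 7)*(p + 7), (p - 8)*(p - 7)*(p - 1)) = p^2 - 15*p + 56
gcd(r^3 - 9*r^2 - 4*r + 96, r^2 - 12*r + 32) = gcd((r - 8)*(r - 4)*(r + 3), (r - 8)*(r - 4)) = r^2 - 12*r + 32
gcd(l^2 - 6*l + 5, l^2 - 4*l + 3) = l - 1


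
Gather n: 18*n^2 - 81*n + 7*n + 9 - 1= 18*n^2 - 74*n + 8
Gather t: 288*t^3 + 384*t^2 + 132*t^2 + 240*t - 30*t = 288*t^3 + 516*t^2 + 210*t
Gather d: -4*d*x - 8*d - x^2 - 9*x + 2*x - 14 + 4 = d*(-4*x - 8) - x^2 - 7*x - 10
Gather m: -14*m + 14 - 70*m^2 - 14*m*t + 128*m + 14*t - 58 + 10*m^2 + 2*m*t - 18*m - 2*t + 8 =-60*m^2 + m*(96 - 12*t) + 12*t - 36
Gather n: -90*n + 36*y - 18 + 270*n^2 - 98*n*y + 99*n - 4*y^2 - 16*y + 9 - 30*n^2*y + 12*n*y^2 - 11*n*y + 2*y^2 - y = n^2*(270 - 30*y) + n*(12*y^2 - 109*y + 9) - 2*y^2 + 19*y - 9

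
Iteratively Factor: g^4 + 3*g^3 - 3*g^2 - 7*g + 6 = (g + 2)*(g^3 + g^2 - 5*g + 3) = (g - 1)*(g + 2)*(g^2 + 2*g - 3) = (g - 1)*(g + 2)*(g + 3)*(g - 1)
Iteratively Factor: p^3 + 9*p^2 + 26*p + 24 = (p + 3)*(p^2 + 6*p + 8) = (p + 2)*(p + 3)*(p + 4)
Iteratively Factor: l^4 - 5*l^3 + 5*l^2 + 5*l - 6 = (l - 3)*(l^3 - 2*l^2 - l + 2) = (l - 3)*(l + 1)*(l^2 - 3*l + 2) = (l - 3)*(l - 1)*(l + 1)*(l - 2)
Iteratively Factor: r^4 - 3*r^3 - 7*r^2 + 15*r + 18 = (r + 1)*(r^3 - 4*r^2 - 3*r + 18) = (r - 3)*(r + 1)*(r^2 - r - 6) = (r - 3)^2*(r + 1)*(r + 2)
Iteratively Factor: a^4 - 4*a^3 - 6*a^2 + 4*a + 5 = (a + 1)*(a^3 - 5*a^2 - a + 5) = (a - 5)*(a + 1)*(a^2 - 1) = (a - 5)*(a + 1)^2*(a - 1)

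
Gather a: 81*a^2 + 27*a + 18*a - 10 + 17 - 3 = 81*a^2 + 45*a + 4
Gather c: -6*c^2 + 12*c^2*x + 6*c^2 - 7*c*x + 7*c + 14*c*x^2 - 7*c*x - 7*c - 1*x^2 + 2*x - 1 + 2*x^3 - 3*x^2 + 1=12*c^2*x + c*(14*x^2 - 14*x) + 2*x^3 - 4*x^2 + 2*x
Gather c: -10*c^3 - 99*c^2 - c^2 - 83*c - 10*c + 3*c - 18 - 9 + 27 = -10*c^3 - 100*c^2 - 90*c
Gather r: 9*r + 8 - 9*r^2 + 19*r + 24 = -9*r^2 + 28*r + 32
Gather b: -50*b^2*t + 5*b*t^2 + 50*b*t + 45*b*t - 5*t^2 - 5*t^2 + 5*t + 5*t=-50*b^2*t + b*(5*t^2 + 95*t) - 10*t^2 + 10*t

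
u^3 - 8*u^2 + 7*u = u*(u - 7)*(u - 1)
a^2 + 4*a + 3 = (a + 1)*(a + 3)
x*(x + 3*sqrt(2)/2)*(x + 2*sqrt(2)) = x^3 + 7*sqrt(2)*x^2/2 + 6*x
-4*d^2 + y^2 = (-2*d + y)*(2*d + y)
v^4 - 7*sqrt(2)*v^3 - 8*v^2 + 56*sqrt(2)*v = v*(v - 7*sqrt(2))*(v - 2*sqrt(2))*(v + 2*sqrt(2))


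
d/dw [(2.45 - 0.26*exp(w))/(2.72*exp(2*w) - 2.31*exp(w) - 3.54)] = (0.7072*exp(2*w) - 13.328*exp(w) + 6.5799)*exp(w)/(7.3984*exp(4*w) - 12.5664*exp(3*w) - 13.9215*exp(2*w) + 16.3548*exp(w) + 12.5316)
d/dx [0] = 0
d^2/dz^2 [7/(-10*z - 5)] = -56/(5*(2*z + 1)^3)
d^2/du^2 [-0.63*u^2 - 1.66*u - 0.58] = -1.26000000000000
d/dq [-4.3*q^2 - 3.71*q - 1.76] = -8.6*q - 3.71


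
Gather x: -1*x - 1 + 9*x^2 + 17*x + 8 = 9*x^2 + 16*x + 7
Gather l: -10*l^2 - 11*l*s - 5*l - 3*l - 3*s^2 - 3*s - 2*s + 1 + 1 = -10*l^2 + l*(-11*s - 8) - 3*s^2 - 5*s + 2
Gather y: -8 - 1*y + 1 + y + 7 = 0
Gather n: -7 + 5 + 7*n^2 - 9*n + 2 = 7*n^2 - 9*n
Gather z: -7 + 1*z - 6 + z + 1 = 2*z - 12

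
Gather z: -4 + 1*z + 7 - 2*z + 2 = 5 - z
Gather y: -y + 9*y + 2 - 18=8*y - 16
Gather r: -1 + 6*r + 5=6*r + 4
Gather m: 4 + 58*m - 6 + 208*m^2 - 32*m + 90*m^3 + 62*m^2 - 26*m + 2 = 90*m^3 + 270*m^2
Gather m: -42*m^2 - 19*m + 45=-42*m^2 - 19*m + 45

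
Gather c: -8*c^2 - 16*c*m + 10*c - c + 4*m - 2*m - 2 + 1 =-8*c^2 + c*(9 - 16*m) + 2*m - 1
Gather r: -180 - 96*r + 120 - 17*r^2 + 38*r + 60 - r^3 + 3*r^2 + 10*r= -r^3 - 14*r^2 - 48*r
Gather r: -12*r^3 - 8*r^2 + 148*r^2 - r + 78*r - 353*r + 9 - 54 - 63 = -12*r^3 + 140*r^2 - 276*r - 108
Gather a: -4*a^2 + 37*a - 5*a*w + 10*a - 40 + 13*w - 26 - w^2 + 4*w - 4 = -4*a^2 + a*(47 - 5*w) - w^2 + 17*w - 70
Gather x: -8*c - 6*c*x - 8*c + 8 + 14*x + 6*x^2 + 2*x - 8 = -16*c + 6*x^2 + x*(16 - 6*c)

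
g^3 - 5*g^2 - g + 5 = (g - 5)*(g - 1)*(g + 1)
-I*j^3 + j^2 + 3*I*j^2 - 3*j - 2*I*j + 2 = (j - 2)*(j + I)*(-I*j + I)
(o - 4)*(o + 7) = o^2 + 3*o - 28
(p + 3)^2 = p^2 + 6*p + 9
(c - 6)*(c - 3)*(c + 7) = c^3 - 2*c^2 - 45*c + 126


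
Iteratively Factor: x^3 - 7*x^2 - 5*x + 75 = (x - 5)*(x^2 - 2*x - 15) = (x - 5)^2*(x + 3)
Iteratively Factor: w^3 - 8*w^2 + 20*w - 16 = (w - 2)*(w^2 - 6*w + 8) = (w - 4)*(w - 2)*(w - 2)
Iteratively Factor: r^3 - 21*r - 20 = (r - 5)*(r^2 + 5*r + 4) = (r - 5)*(r + 1)*(r + 4)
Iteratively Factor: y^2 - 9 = (y + 3)*(y - 3)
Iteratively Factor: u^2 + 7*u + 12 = (u + 4)*(u + 3)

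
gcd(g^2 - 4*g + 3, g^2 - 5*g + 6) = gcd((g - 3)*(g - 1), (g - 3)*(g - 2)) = g - 3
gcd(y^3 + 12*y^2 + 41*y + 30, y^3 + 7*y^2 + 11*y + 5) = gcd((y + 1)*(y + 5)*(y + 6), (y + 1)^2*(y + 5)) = y^2 + 6*y + 5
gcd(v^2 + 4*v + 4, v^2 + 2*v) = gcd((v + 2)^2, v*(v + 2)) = v + 2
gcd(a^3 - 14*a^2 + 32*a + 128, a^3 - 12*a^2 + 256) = a^2 - 16*a + 64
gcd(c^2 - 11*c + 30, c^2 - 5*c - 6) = c - 6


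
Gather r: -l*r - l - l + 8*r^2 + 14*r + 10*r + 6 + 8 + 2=-2*l + 8*r^2 + r*(24 - l) + 16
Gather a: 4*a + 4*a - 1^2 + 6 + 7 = 8*a + 12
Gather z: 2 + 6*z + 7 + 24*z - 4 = 30*z + 5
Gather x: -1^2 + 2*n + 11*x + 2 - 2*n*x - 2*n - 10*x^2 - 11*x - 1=-2*n*x - 10*x^2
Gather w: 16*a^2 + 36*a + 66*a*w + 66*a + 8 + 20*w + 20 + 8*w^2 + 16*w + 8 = 16*a^2 + 102*a + 8*w^2 + w*(66*a + 36) + 36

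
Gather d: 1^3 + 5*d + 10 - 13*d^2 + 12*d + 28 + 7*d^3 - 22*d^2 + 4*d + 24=7*d^3 - 35*d^2 + 21*d + 63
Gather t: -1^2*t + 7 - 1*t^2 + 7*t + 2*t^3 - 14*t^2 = 2*t^3 - 15*t^2 + 6*t + 7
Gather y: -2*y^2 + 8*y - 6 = -2*y^2 + 8*y - 6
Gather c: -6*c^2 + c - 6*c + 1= -6*c^2 - 5*c + 1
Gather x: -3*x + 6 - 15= -3*x - 9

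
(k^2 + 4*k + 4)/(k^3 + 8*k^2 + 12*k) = (k + 2)/(k*(k + 6))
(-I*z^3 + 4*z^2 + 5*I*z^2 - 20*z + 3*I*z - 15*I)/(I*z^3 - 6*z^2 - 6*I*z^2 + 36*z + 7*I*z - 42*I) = (-z^3 + z^2*(5 - 4*I) + z*(3 + 20*I) - 15)/(z^3 + 6*z^2*(-1 + I) + z*(7 - 36*I) - 42)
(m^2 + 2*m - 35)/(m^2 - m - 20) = (m + 7)/(m + 4)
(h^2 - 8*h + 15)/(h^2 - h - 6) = (h - 5)/(h + 2)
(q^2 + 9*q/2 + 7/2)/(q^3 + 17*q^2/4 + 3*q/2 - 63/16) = 8*(q + 1)/(8*q^2 + 6*q - 9)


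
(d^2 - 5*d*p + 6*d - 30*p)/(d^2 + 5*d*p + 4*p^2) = (d^2 - 5*d*p + 6*d - 30*p)/(d^2 + 5*d*p + 4*p^2)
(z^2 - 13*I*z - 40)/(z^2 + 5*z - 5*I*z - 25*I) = (z - 8*I)/(z + 5)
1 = 1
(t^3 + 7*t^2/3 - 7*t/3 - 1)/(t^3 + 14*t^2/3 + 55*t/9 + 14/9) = 3*(t^2 + 2*t - 3)/(3*t^2 + 13*t + 14)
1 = 1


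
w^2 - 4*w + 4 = (w - 2)^2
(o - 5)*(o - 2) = o^2 - 7*o + 10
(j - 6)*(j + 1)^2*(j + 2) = j^4 - 2*j^3 - 19*j^2 - 28*j - 12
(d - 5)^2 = d^2 - 10*d + 25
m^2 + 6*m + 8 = (m + 2)*(m + 4)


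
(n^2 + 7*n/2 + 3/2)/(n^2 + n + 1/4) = 2*(n + 3)/(2*n + 1)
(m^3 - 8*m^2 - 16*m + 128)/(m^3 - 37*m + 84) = (m^2 - 4*m - 32)/(m^2 + 4*m - 21)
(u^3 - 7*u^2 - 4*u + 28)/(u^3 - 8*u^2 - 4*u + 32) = (u - 7)/(u - 8)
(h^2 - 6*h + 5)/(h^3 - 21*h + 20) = (h - 5)/(h^2 + h - 20)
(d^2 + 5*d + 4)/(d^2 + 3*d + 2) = (d + 4)/(d + 2)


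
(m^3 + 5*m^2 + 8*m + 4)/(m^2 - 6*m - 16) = (m^2 + 3*m + 2)/(m - 8)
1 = 1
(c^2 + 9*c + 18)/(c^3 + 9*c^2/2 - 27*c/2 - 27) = 2*(c + 3)/(2*c^2 - 3*c - 9)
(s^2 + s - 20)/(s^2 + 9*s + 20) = (s - 4)/(s + 4)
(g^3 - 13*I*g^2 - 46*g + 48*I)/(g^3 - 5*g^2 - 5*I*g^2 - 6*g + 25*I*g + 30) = (g - 8*I)/(g - 5)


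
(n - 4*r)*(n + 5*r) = n^2 + n*r - 20*r^2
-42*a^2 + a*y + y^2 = (-6*a + y)*(7*a + y)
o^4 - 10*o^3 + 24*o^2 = o^2*(o - 6)*(o - 4)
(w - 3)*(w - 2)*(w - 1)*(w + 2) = w^4 - 4*w^3 - w^2 + 16*w - 12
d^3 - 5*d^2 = d^2*(d - 5)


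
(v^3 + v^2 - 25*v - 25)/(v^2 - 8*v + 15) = (v^2 + 6*v + 5)/(v - 3)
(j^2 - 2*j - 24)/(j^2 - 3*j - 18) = (j + 4)/(j + 3)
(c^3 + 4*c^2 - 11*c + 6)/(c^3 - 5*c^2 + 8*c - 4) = (c^2 + 5*c - 6)/(c^2 - 4*c + 4)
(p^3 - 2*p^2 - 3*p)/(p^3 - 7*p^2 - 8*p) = (p - 3)/(p - 8)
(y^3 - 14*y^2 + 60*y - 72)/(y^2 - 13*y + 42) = (y^2 - 8*y + 12)/(y - 7)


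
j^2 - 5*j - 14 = (j - 7)*(j + 2)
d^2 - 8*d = d*(d - 8)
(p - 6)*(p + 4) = p^2 - 2*p - 24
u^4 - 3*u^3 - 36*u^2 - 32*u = u*(u - 8)*(u + 1)*(u + 4)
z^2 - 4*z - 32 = (z - 8)*(z + 4)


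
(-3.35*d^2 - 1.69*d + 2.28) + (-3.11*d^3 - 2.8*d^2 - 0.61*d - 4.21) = -3.11*d^3 - 6.15*d^2 - 2.3*d - 1.93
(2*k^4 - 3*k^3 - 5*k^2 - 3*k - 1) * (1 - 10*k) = -20*k^5 + 32*k^4 + 47*k^3 + 25*k^2 + 7*k - 1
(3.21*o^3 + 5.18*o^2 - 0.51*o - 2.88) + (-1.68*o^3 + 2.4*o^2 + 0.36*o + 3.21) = 1.53*o^3 + 7.58*o^2 - 0.15*o + 0.33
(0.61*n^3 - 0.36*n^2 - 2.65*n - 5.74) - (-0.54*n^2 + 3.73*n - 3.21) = 0.61*n^3 + 0.18*n^2 - 6.38*n - 2.53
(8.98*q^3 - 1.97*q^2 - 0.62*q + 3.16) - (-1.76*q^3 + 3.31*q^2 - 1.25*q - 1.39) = 10.74*q^3 - 5.28*q^2 + 0.63*q + 4.55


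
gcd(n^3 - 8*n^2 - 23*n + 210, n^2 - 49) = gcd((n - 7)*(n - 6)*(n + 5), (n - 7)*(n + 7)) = n - 7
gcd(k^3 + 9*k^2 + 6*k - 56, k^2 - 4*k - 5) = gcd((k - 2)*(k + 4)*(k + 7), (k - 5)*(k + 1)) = 1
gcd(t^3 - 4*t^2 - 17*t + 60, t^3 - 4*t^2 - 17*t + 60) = t^3 - 4*t^2 - 17*t + 60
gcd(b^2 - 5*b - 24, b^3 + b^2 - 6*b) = b + 3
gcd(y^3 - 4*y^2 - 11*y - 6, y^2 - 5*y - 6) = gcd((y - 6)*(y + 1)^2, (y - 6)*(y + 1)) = y^2 - 5*y - 6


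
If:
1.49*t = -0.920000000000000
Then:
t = -0.62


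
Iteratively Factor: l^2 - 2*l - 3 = (l + 1)*(l - 3)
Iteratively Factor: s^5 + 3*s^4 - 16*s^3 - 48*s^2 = (s + 4)*(s^4 - s^3 - 12*s^2) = (s + 3)*(s + 4)*(s^3 - 4*s^2) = (s - 4)*(s + 3)*(s + 4)*(s^2) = s*(s - 4)*(s + 3)*(s + 4)*(s)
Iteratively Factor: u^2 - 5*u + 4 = (u - 1)*(u - 4)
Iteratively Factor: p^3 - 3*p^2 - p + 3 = (p - 1)*(p^2 - 2*p - 3) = (p - 3)*(p - 1)*(p + 1)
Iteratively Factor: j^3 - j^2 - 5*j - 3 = (j - 3)*(j^2 + 2*j + 1) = (j - 3)*(j + 1)*(j + 1)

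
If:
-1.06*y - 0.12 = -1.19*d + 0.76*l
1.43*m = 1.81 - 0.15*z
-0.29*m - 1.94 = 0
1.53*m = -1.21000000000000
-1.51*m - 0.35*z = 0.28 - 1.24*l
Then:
No Solution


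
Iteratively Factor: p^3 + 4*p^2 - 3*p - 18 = (p - 2)*(p^2 + 6*p + 9) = (p - 2)*(p + 3)*(p + 3)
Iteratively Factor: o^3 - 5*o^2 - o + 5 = (o + 1)*(o^2 - 6*o + 5) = (o - 1)*(o + 1)*(o - 5)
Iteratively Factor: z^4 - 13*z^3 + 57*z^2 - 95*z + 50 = (z - 5)*(z^3 - 8*z^2 + 17*z - 10) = (z - 5)*(z - 2)*(z^2 - 6*z + 5) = (z - 5)^2*(z - 2)*(z - 1)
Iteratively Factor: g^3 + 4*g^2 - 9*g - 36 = (g - 3)*(g^2 + 7*g + 12) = (g - 3)*(g + 3)*(g + 4)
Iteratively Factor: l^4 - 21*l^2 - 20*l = (l + 1)*(l^3 - l^2 - 20*l) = l*(l + 1)*(l^2 - l - 20) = l*(l + 1)*(l + 4)*(l - 5)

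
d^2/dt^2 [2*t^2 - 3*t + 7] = 4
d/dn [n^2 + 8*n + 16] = 2*n + 8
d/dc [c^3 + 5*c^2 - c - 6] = 3*c^2 + 10*c - 1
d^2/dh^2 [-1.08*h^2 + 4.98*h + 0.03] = -2.16000000000000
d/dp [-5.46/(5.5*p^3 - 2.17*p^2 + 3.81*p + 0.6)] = (90.09*p^2 - 23.6964*p + 20.8026)/(5.5*p^3 - 2.17*p^2 + 3.81*p + 0.6)^2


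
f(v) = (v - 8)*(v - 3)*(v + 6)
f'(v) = (v - 8)*(v - 3) + (v - 8)*(v + 6) + (v - 3)*(v + 6)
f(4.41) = -52.69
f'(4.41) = -27.76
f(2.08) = 44.01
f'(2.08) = -49.82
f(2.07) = 44.51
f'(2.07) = -49.85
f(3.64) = -26.90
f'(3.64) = -38.65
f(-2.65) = 201.58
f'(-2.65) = 5.57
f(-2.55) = 202.01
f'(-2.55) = 3.01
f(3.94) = -37.94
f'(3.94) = -34.83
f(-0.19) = 151.79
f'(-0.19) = -39.99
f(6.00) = -72.00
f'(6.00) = 6.00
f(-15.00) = -3726.00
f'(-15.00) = 783.00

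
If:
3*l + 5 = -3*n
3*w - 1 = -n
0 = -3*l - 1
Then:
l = -1/3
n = -4/3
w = 7/9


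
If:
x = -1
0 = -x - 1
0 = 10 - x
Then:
No Solution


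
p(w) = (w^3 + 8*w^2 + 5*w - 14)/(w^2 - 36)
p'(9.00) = -3.80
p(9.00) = 31.29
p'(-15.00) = 0.93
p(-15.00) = -8.80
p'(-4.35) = 1.45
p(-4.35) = -1.95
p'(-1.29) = 0.29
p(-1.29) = 0.27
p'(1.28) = -0.90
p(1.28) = -0.22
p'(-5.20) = 4.30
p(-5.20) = -3.99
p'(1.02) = -0.70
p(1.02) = -0.01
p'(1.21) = -0.84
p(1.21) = -0.16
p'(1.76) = -1.37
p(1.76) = -0.76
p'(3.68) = -7.03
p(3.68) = -7.24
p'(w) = -2*w*(w^3 + 8*w^2 + 5*w - 14)/(w^2 - 36)^2 + (3*w^2 + 16*w + 5)/(w^2 - 36) = (w^4 - 113*w^2 - 548*w - 180)/(w^4 - 72*w^2 + 1296)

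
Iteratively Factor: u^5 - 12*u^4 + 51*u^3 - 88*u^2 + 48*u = (u - 4)*(u^4 - 8*u^3 + 19*u^2 - 12*u) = (u - 4)*(u - 3)*(u^3 - 5*u^2 + 4*u) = (u - 4)^2*(u - 3)*(u^2 - u) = u*(u - 4)^2*(u - 3)*(u - 1)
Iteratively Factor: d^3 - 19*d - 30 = (d + 3)*(d^2 - 3*d - 10) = (d - 5)*(d + 3)*(d + 2)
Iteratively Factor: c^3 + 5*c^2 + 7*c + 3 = (c + 1)*(c^2 + 4*c + 3) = (c + 1)*(c + 3)*(c + 1)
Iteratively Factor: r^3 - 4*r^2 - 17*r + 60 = (r - 3)*(r^2 - r - 20) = (r - 3)*(r + 4)*(r - 5)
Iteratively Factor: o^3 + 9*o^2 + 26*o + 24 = (o + 4)*(o^2 + 5*o + 6) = (o + 2)*(o + 4)*(o + 3)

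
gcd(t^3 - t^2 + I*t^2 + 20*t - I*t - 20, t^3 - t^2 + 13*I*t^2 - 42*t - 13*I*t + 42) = t - 1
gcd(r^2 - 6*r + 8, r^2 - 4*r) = r - 4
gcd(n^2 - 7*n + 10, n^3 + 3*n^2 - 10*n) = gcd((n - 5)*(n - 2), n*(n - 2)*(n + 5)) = n - 2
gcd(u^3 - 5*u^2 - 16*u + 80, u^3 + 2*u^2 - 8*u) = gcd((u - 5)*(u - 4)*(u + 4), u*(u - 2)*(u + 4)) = u + 4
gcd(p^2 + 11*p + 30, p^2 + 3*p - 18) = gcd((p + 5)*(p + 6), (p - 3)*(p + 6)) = p + 6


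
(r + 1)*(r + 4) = r^2 + 5*r + 4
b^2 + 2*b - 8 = (b - 2)*(b + 4)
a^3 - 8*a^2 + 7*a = a*(a - 7)*(a - 1)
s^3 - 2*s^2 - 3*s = s*(s - 3)*(s + 1)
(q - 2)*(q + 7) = q^2 + 5*q - 14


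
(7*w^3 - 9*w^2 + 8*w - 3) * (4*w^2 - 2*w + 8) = 28*w^5 - 50*w^4 + 106*w^3 - 100*w^2 + 70*w - 24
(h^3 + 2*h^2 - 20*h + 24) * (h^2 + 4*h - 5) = h^5 + 6*h^4 - 17*h^3 - 66*h^2 + 196*h - 120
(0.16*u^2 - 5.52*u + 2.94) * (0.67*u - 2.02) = 0.1072*u^3 - 4.0216*u^2 + 13.1202*u - 5.9388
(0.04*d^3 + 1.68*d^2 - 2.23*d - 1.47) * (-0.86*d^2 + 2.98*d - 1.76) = -0.0344*d^5 - 1.3256*d^4 + 6.8538*d^3 - 8.338*d^2 - 0.4558*d + 2.5872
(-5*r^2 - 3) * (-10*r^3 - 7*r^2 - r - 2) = 50*r^5 + 35*r^4 + 35*r^3 + 31*r^2 + 3*r + 6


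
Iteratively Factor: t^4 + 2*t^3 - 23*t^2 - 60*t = (t - 5)*(t^3 + 7*t^2 + 12*t) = (t - 5)*(t + 3)*(t^2 + 4*t) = (t - 5)*(t + 3)*(t + 4)*(t)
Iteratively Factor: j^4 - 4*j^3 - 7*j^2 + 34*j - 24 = (j - 4)*(j^3 - 7*j + 6) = (j - 4)*(j - 1)*(j^2 + j - 6) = (j - 4)*(j - 1)*(j + 3)*(j - 2)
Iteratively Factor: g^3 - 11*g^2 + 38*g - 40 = (g - 2)*(g^2 - 9*g + 20) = (g - 4)*(g - 2)*(g - 5)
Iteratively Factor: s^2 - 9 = (s - 3)*(s + 3)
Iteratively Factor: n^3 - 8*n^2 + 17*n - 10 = (n - 5)*(n^2 - 3*n + 2) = (n - 5)*(n - 2)*(n - 1)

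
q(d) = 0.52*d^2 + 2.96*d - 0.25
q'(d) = 1.04*d + 2.96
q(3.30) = 15.18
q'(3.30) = 6.39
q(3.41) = 15.89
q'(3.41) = 6.51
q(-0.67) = -2.00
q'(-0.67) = 2.26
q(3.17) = 14.36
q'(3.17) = 6.26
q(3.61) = 17.21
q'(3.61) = 6.71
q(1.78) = 6.67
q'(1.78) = 4.81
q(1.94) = 7.45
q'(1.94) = 4.98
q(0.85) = 2.64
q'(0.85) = 3.84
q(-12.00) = 39.11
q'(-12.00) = -9.52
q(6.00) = 36.23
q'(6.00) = 9.20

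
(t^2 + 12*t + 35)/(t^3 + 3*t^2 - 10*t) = (t + 7)/(t*(t - 2))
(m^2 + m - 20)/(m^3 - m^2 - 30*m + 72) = (m + 5)/(m^2 + 3*m - 18)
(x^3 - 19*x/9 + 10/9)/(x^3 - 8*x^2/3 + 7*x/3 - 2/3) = (x + 5/3)/(x - 1)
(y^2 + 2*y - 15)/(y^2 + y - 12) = (y + 5)/(y + 4)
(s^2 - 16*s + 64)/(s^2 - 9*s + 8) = (s - 8)/(s - 1)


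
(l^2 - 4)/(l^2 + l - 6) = (l + 2)/(l + 3)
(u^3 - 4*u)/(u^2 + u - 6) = u*(u + 2)/(u + 3)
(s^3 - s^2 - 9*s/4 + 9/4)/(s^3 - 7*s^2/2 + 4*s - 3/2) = (s + 3/2)/(s - 1)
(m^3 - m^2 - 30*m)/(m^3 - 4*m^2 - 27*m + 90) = m/(m - 3)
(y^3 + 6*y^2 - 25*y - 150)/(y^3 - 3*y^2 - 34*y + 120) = (y + 5)/(y - 4)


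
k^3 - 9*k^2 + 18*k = k*(k - 6)*(k - 3)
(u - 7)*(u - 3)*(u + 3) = u^3 - 7*u^2 - 9*u + 63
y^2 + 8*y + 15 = (y + 3)*(y + 5)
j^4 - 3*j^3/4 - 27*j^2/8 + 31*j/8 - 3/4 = (j - 3/2)*(j - 1)*(j - 1/4)*(j + 2)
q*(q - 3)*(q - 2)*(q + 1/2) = q^4 - 9*q^3/2 + 7*q^2/2 + 3*q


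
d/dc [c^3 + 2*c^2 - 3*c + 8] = 3*c^2 + 4*c - 3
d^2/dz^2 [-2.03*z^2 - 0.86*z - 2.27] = -4.06000000000000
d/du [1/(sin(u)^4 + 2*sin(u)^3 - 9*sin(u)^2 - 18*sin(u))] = 2*(-2*sin(u)^3 - 3*sin(u)^2 + 9*sin(u) + 9)*cos(u)/((sin(u)^3 + 2*sin(u)^2 - 9*sin(u) - 18)^2*sin(u)^2)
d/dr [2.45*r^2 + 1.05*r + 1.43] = 4.9*r + 1.05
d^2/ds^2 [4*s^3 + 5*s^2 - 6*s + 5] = 24*s + 10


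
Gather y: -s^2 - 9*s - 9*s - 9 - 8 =-s^2 - 18*s - 17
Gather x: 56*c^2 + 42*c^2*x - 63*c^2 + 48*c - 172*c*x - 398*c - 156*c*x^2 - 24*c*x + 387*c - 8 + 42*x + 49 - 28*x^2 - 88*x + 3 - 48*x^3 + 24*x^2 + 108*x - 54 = -7*c^2 + 37*c - 48*x^3 + x^2*(-156*c - 4) + x*(42*c^2 - 196*c + 62) - 10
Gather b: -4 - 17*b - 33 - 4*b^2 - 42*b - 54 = -4*b^2 - 59*b - 91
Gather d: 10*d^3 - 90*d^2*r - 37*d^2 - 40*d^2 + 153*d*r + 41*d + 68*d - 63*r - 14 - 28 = 10*d^3 + d^2*(-90*r - 77) + d*(153*r + 109) - 63*r - 42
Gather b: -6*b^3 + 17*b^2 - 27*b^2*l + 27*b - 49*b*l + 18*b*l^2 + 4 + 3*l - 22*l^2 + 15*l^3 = -6*b^3 + b^2*(17 - 27*l) + b*(18*l^2 - 49*l + 27) + 15*l^3 - 22*l^2 + 3*l + 4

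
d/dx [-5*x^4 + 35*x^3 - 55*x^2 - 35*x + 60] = -20*x^3 + 105*x^2 - 110*x - 35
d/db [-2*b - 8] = -2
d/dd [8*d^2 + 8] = 16*d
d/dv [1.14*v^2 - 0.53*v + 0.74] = 2.28*v - 0.53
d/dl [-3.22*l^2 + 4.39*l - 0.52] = 4.39 - 6.44*l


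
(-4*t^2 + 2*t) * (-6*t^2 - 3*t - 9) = 24*t^4 + 30*t^2 - 18*t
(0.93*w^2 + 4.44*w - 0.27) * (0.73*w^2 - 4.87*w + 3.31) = 0.6789*w^4 - 1.2879*w^3 - 18.7416*w^2 + 16.0113*w - 0.8937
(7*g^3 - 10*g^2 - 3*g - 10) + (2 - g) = 7*g^3 - 10*g^2 - 4*g - 8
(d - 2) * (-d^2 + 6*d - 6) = -d^3 + 8*d^2 - 18*d + 12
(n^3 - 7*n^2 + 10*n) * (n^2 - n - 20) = n^5 - 8*n^4 - 3*n^3 + 130*n^2 - 200*n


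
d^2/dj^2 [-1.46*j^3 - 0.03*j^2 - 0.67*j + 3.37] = -8.76*j - 0.06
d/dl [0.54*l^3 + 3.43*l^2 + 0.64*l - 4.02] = 1.62*l^2 + 6.86*l + 0.64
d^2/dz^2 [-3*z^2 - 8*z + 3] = -6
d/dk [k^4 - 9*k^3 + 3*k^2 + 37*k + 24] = 4*k^3 - 27*k^2 + 6*k + 37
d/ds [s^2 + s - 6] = 2*s + 1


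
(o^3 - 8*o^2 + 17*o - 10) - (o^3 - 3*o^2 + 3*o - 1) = -5*o^2 + 14*o - 9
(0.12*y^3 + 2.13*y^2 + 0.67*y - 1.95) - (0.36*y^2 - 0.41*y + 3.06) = 0.12*y^3 + 1.77*y^2 + 1.08*y - 5.01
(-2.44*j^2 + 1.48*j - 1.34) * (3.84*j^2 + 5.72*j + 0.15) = -9.3696*j^4 - 8.2736*j^3 + 2.954*j^2 - 7.4428*j - 0.201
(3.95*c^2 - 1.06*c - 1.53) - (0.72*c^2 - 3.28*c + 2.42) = 3.23*c^2 + 2.22*c - 3.95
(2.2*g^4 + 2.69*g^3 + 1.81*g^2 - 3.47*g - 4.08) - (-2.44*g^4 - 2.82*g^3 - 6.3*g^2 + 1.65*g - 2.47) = 4.64*g^4 + 5.51*g^3 + 8.11*g^2 - 5.12*g - 1.61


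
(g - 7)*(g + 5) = g^2 - 2*g - 35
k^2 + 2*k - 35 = (k - 5)*(k + 7)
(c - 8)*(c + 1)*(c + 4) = c^3 - 3*c^2 - 36*c - 32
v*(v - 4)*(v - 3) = v^3 - 7*v^2 + 12*v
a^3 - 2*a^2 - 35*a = a*(a - 7)*(a + 5)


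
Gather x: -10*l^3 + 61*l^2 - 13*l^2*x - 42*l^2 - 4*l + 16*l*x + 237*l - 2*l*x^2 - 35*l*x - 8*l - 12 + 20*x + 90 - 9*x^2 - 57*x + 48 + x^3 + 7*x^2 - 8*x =-10*l^3 + 19*l^2 + 225*l + x^3 + x^2*(-2*l - 2) + x*(-13*l^2 - 19*l - 45) + 126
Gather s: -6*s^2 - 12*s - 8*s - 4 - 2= -6*s^2 - 20*s - 6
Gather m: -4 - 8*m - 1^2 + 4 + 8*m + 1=0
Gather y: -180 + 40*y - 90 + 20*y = 60*y - 270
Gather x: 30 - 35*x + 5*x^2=5*x^2 - 35*x + 30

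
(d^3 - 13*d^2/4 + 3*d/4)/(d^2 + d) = (4*d^2 - 13*d + 3)/(4*(d + 1))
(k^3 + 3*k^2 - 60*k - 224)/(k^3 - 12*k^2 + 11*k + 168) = (k^2 + 11*k + 28)/(k^2 - 4*k - 21)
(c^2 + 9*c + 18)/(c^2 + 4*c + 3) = (c + 6)/(c + 1)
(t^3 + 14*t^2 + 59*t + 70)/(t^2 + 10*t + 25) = (t^2 + 9*t + 14)/(t + 5)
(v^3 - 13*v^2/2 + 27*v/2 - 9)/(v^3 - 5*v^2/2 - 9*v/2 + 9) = (v - 2)/(v + 2)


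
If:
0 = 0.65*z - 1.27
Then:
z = 1.95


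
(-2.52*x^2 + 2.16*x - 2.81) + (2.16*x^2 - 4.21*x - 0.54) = -0.36*x^2 - 2.05*x - 3.35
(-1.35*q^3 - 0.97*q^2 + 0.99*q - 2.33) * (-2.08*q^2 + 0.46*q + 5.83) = 2.808*q^5 + 1.3966*q^4 - 10.3759*q^3 - 0.3533*q^2 + 4.6999*q - 13.5839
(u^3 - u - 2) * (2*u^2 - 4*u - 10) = 2*u^5 - 4*u^4 - 12*u^3 + 18*u + 20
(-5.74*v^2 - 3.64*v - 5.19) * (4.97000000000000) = -28.5278*v^2 - 18.0908*v - 25.7943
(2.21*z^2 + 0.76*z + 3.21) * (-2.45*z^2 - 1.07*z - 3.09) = -5.4145*z^4 - 4.2267*z^3 - 15.5066*z^2 - 5.7831*z - 9.9189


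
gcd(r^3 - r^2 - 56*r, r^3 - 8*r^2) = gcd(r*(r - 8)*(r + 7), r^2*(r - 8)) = r^2 - 8*r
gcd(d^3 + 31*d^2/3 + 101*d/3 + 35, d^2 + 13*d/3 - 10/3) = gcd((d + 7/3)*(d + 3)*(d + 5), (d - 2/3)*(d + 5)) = d + 5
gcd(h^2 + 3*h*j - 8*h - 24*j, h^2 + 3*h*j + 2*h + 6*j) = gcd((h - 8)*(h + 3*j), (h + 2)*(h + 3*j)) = h + 3*j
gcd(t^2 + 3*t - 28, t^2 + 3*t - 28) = t^2 + 3*t - 28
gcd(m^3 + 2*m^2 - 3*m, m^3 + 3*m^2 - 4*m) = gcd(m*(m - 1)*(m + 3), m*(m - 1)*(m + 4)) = m^2 - m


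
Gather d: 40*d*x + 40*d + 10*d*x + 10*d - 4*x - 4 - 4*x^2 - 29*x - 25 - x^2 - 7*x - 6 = d*(50*x + 50) - 5*x^2 - 40*x - 35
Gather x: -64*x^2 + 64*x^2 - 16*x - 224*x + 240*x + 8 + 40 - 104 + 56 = 0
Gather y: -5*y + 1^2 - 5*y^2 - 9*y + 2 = -5*y^2 - 14*y + 3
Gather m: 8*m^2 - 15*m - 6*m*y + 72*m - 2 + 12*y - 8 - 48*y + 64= 8*m^2 + m*(57 - 6*y) - 36*y + 54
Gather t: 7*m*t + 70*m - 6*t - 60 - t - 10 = 70*m + t*(7*m - 7) - 70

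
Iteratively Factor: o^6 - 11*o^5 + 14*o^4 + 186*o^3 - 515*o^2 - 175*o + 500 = (o - 5)*(o^5 - 6*o^4 - 16*o^3 + 106*o^2 + 15*o - 100) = (o - 5)^2*(o^4 - o^3 - 21*o^2 + o + 20) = (o - 5)^2*(o + 4)*(o^3 - 5*o^2 - o + 5) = (o - 5)^3*(o + 4)*(o^2 - 1) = (o - 5)^3*(o + 1)*(o + 4)*(o - 1)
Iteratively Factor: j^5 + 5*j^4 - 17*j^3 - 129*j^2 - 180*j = (j + 3)*(j^4 + 2*j^3 - 23*j^2 - 60*j) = j*(j + 3)*(j^3 + 2*j^2 - 23*j - 60) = j*(j + 3)*(j + 4)*(j^2 - 2*j - 15) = j*(j - 5)*(j + 3)*(j + 4)*(j + 3)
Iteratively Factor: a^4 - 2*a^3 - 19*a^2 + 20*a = (a - 5)*(a^3 + 3*a^2 - 4*a) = (a - 5)*(a - 1)*(a^2 + 4*a) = (a - 5)*(a - 1)*(a + 4)*(a)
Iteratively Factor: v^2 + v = (v + 1)*(v)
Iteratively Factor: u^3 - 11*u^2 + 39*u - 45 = (u - 3)*(u^2 - 8*u + 15) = (u - 3)^2*(u - 5)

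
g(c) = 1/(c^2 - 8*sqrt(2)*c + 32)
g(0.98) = 0.05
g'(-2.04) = 0.00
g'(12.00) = -0.00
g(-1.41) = 0.02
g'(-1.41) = 0.01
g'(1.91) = 0.04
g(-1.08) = 0.02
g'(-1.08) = 0.01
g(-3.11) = 0.01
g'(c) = (-2*c + 8*sqrt(2))/(c^2 - 8*sqrt(2)*c + 32)^2 = 2*(-c + 4*sqrt(2))/(c^2 - 8*sqrt(2)*c + 32)^2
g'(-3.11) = 0.00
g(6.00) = 8.49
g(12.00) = 0.02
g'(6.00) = -49.50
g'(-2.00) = 0.00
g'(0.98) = 0.02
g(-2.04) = 0.02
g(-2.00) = 0.02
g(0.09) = 0.03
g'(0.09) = 0.01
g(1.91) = 0.07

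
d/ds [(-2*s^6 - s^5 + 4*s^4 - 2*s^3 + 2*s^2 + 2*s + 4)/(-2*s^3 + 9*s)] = 2*(6*s^8 + 2*s^7 - 49*s^6 - 18*s^5 + 56*s^4 - 14*s^3 + 21*s^2 - 18)/(s^2*(4*s^4 - 36*s^2 + 81))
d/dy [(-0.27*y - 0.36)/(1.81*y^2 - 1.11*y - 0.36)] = (0.4887*y^2 + 1.3032*y - 0.3024)/(3.2761*y^4 - 4.0182*y^3 - 0.0710999999999997*y^2 + 0.7992*y + 0.1296)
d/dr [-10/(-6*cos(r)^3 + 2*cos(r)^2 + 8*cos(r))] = 5*(9*cos(r)^2 - 2*cos(r) - 4)*sin(r)/((-3*cos(r)^2 + cos(r) + 4)^2*cos(r)^2)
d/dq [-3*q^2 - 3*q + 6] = -6*q - 3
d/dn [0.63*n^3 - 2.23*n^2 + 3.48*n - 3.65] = 1.89*n^2 - 4.46*n + 3.48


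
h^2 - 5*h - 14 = (h - 7)*(h + 2)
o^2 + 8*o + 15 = (o + 3)*(o + 5)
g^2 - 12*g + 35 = (g - 7)*(g - 5)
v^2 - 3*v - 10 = (v - 5)*(v + 2)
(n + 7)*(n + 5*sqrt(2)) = n^2 + 7*n + 5*sqrt(2)*n + 35*sqrt(2)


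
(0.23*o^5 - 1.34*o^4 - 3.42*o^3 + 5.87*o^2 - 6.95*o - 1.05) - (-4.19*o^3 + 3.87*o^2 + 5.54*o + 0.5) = 0.23*o^5 - 1.34*o^4 + 0.77*o^3 + 2.0*o^2 - 12.49*o - 1.55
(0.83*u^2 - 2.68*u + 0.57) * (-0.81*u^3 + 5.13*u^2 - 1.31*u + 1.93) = -0.6723*u^5 + 6.4287*u^4 - 15.2974*u^3 + 8.0368*u^2 - 5.9191*u + 1.1001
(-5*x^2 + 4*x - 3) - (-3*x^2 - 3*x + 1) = -2*x^2 + 7*x - 4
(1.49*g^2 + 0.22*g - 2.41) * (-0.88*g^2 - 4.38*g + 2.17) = -1.3112*g^4 - 6.7198*g^3 + 4.3905*g^2 + 11.0332*g - 5.2297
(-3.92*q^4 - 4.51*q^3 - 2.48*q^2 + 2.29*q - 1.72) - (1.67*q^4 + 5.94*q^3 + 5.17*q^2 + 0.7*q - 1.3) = -5.59*q^4 - 10.45*q^3 - 7.65*q^2 + 1.59*q - 0.42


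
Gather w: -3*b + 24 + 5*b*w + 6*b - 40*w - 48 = 3*b + w*(5*b - 40) - 24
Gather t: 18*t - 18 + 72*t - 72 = 90*t - 90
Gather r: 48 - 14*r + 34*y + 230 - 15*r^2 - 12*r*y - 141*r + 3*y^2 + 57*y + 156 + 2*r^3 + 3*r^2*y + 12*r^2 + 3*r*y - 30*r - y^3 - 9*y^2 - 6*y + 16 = 2*r^3 + r^2*(3*y - 3) + r*(-9*y - 185) - y^3 - 6*y^2 + 85*y + 450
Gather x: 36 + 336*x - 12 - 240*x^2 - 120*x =-240*x^2 + 216*x + 24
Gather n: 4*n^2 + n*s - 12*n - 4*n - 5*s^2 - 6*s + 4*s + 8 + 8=4*n^2 + n*(s - 16) - 5*s^2 - 2*s + 16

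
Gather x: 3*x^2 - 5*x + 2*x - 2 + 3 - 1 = 3*x^2 - 3*x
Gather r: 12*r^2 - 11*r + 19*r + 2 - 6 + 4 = 12*r^2 + 8*r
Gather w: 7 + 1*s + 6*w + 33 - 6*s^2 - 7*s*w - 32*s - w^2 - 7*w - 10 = -6*s^2 - 31*s - w^2 + w*(-7*s - 1) + 30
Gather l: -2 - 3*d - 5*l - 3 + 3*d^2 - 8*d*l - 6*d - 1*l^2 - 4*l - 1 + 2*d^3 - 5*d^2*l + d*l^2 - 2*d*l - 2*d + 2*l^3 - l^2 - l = 2*d^3 + 3*d^2 - 11*d + 2*l^3 + l^2*(d - 2) + l*(-5*d^2 - 10*d - 10) - 6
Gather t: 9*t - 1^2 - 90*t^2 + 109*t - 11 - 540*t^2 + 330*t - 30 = -630*t^2 + 448*t - 42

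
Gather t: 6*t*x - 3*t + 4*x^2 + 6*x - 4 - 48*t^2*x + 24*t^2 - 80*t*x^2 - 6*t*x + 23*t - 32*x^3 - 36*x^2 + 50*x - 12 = t^2*(24 - 48*x) + t*(20 - 80*x^2) - 32*x^3 - 32*x^2 + 56*x - 16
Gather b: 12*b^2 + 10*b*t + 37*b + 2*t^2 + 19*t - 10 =12*b^2 + b*(10*t + 37) + 2*t^2 + 19*t - 10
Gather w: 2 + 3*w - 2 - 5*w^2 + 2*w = -5*w^2 + 5*w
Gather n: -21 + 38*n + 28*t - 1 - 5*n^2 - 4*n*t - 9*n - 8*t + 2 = -5*n^2 + n*(29 - 4*t) + 20*t - 20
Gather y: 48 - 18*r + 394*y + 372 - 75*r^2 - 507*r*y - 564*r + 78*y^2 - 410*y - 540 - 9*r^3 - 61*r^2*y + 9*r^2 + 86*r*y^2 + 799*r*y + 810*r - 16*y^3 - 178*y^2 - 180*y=-9*r^3 - 66*r^2 + 228*r - 16*y^3 + y^2*(86*r - 100) + y*(-61*r^2 + 292*r - 196) - 120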